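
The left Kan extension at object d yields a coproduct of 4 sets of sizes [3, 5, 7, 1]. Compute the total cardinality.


Pointwise, the left Kan extension (Lan_F H)(d) is the colimit, indexed
by the comma category (F downarrow d), of H composed with the
projection (F downarrow d) -> C. Here that colimit is given
as a coproduct (disjoint union) of sets, so its cardinality is the
sum of the sizes of the summands.
Coproduct of sets with sizes: 3 + 5 + 7 + 1
= 16

16


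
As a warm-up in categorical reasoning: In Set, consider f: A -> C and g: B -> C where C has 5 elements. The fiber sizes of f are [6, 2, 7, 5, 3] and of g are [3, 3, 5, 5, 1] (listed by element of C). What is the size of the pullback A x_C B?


The pullback A x_C B consists of pairs (a, b) with f(a) = g(b).
For each element c in C, the fiber product has |f^-1(c)| * |g^-1(c)| elements.
Summing over C: 6 * 3 + 2 * 3 + 7 * 5 + 5 * 5 + 3 * 1
= 18 + 6 + 35 + 25 + 3 = 87

87


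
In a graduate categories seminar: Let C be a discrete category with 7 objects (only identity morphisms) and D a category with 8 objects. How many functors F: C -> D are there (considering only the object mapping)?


A functor from a discrete category C to D is determined by
where each object maps. Each of the 7 objects of C can map
to any of the 8 objects of D independently.
Number of functors = 8^7 = 2097152

2097152


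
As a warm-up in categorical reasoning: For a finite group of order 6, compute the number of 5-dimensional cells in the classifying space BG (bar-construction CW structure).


In the bar-construction CW model of BG, the n-cells are indexed by
n-tuples [g_1|...|g_n] of non-identity elements of G (degenerate
simplices with some g_i = e do not contribute cells), so there are
(|G| - 1)^n n-cells.
For dim = 5 with |G| = 6:
cells = (6 - 1)^5 = 5^5 = 3125

3125


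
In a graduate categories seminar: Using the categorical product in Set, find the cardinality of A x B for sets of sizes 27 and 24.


In Set, the product A x B is the Cartesian product.
By the universal property, |A x B| = |A| * |B|.
|A x B| = 27 * 24 = 648

648


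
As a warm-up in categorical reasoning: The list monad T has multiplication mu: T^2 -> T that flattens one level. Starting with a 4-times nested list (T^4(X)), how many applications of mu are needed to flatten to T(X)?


Each application of mu: T^2 -> T removes one layer of nesting.
Starting at depth 4 (i.e., T^4(X)), we need to reach T(X).
Number of mu applications = 4 - 1 = 3

3


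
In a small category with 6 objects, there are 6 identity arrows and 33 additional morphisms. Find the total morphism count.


Each object has an identity morphism, giving 6 identities.
Adding the 33 non-identity morphisms:
Total = 6 + 33 = 39

39


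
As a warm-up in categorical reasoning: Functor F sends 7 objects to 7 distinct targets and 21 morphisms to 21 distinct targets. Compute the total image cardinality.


The image of F consists of distinct objects and distinct morphisms.
|Im(F)| on objects = 7
|Im(F)| on morphisms = 21
Total image cardinality = 7 + 21 = 28

28


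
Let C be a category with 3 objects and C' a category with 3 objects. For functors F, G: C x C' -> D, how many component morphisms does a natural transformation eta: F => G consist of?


A natural transformation eta: F => G assigns one component morphism per
object of the domain category.
The domain is the product category C x C', so
|Ob(C x C')| = |Ob(C)| * |Ob(C')| = 3 * 3 = 9.
Therefore eta has 9 component morphisms.

9


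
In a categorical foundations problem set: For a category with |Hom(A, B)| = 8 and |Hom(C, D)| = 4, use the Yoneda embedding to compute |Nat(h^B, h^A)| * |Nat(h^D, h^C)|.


By the Yoneda lemma, Nat(h^B, h^A) is isomorphic to Hom(A, B),
so |Nat(h^B, h^A)| = |Hom(A, B)| and |Nat(h^D, h^C)| = |Hom(C, D)|.
|Hom(A, B)| = 8, |Hom(C, D)| = 4.
|Nat(h^B, h^A) x Nat(h^D, h^C)| = 8 * 4 = 32

32


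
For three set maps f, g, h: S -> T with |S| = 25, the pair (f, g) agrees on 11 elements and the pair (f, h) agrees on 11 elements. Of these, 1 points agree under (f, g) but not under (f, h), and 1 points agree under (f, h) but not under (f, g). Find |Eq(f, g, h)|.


Eq(f, g, h) is the triple-agreement set: points in S where all three
maps take the same value. Using inclusion-exclusion on the pairwise data:
Pair (f, g) agrees on 11 points; pair (f, h) on 11 points.
Points agreeing under (f, g) but not (f, h) = 1; under (f, h) but not (f, g) = 1.
Triple-agreement = agreement-in-(f, g) minus points that agree under (f, g) but not (f, h):
|Eq(f, g, h)| = 11 - 1 = 10
(cross-check via (f, h): 11 - 1 = 10.)

10


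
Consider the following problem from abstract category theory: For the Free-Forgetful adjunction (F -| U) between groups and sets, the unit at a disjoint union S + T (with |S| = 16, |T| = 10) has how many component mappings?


The unit eta_X: X -> U(F(X)) of the Free-Forgetful adjunction
maps each element of X to a generator of F(X). For X = S + T (disjoint
union in Set), |S + T| = |S| + |T|.
Total mappings = 16 + 10 = 26.

26


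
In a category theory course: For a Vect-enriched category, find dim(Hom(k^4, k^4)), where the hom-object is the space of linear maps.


In Vect-enriched categories, Hom(k^n, k^m) is the space of m x n matrices.
dim(Hom(k^4, k^4)) = 4 * 4 = 16

16


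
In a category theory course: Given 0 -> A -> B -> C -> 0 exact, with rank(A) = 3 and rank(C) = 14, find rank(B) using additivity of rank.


For a short exact sequence 0 -> A -> B -> C -> 0,
rank is additive: rank(B) = rank(A) + rank(C).
rank(B) = 3 + 14 = 17

17


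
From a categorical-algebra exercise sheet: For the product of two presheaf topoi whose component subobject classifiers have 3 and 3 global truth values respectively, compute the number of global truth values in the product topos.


In a product of presheaf topoi E_1 x E_2, the subobject classifier
is Omega = Omega_1 x Omega_2 (componentwise), so
|Omega(top)| = |Omega_1(top_1)| * |Omega_2(top_2)|.
= 3 * 3 = 9.

9


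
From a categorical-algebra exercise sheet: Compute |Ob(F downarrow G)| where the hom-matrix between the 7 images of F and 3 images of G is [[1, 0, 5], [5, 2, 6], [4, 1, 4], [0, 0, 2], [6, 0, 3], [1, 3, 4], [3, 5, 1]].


Objects of (F downarrow G) are triples (a, b, h: F(a)->G(b)).
The count equals the sum of all entries in the hom-matrix.
sum(row 0) = 6
sum(row 1) = 13
sum(row 2) = 9
sum(row 3) = 2
sum(row 4) = 9
sum(row 5) = 8
sum(row 6) = 9
Grand total = 56

56


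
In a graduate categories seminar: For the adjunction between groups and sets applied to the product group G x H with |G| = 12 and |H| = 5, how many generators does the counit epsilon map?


The counit epsilon_K: F(U(K)) -> K of the Free-Forgetful adjunction
maps |K| generators of F(U(K)) into K. For K = G x H (the product group),
|G x H| = |G| * |H|.
Total generators mapped = 12 * 5 = 60.

60


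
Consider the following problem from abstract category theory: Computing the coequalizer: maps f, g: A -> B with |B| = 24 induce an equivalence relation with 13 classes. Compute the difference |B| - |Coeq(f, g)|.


The coequalizer Coeq(f, g) = B / ~ has one element per equivalence class.
|B| = 24, |Coeq(f, g)| = 13.
|B| - |Coeq(f, g)| = 24 - 13 = 11.

11


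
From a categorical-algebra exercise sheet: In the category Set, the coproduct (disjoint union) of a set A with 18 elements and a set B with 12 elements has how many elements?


In Set, the coproduct A + B is the disjoint union.
|A + B| = |A| + |B| = 18 + 12 = 30

30


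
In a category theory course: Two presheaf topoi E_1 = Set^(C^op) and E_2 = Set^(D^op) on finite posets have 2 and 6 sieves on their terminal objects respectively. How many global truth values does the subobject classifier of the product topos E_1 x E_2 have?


In a product of presheaf topoi E_1 x E_2, the subobject classifier
is Omega = Omega_1 x Omega_2 (componentwise), so
|Omega(top)| = |Omega_1(top_1)| * |Omega_2(top_2)|.
= 2 * 6 = 12.

12


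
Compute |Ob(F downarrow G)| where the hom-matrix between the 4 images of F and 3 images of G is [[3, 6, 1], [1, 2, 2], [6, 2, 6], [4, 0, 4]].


Objects of (F downarrow G) are triples (a, b, h: F(a)->G(b)).
The count equals the sum of all entries in the hom-matrix.
sum(row 0) = 10
sum(row 1) = 5
sum(row 2) = 14
sum(row 3) = 8
Grand total = 37

37


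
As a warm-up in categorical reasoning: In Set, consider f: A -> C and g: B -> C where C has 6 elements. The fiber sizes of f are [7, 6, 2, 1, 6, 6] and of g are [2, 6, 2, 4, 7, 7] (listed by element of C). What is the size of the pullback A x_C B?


The pullback A x_C B consists of pairs (a, b) with f(a) = g(b).
For each element c in C, the fiber product has |f^-1(c)| * |g^-1(c)| elements.
Summing over C: 7 * 2 + 6 * 6 + 2 * 2 + 1 * 4 + 6 * 7 + 6 * 7
= 14 + 36 + 4 + 4 + 42 + 42 = 142

142


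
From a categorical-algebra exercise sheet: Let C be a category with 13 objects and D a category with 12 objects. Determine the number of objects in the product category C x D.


The product category C x D has objects that are pairs (c, d).
Number of pairs = |Ob(C)| * |Ob(D)| = 13 * 12 = 156

156


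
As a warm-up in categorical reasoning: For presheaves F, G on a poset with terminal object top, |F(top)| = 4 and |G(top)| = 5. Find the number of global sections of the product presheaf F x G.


Global sections of a presheaf on a poset with terminal top satisfy
Gamma(H) ~ H(top). Presheaves admit pointwise products, so
(F x G)(top) = F(top) x G(top) (Cartesian product).
|Gamma(F x G)| = |F(top)| * |G(top)| = 4 * 5 = 20.

20


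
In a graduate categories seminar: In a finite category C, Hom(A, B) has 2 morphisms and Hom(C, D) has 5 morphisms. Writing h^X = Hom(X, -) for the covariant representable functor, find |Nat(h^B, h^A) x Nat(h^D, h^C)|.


By the Yoneda lemma, Nat(h^B, h^A) is isomorphic to Hom(A, B),
so |Nat(h^B, h^A)| = |Hom(A, B)| and |Nat(h^D, h^C)| = |Hom(C, D)|.
|Hom(A, B)| = 2, |Hom(C, D)| = 5.
|Nat(h^B, h^A) x Nat(h^D, h^C)| = 2 * 5 = 10

10


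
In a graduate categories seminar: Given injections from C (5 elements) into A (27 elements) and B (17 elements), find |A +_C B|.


The pushout A +_C B identifies the images of C in A and B.
|A +_C B| = |A| + |B| - |C| (for injections).
= 27 + 17 - 5 = 39

39


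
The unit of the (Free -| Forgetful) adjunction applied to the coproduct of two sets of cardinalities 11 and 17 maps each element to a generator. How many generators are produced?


The unit eta_X: X -> U(F(X)) of the Free-Forgetful adjunction
maps each element of X to a generator of F(X). For X = S + T (disjoint
union in Set), |S + T| = |S| + |T|.
Total mappings = 11 + 17 = 28.

28


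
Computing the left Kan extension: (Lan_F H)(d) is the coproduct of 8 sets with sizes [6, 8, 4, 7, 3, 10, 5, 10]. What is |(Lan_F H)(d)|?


Pointwise, the left Kan extension (Lan_F H)(d) is the colimit, indexed
by the comma category (F downarrow d), of H composed with the
projection (F downarrow d) -> C. Here that colimit is given
as a coproduct (disjoint union) of sets, so its cardinality is the
sum of the sizes of the summands.
Coproduct of sets with sizes: 6 + 8 + 4 + 7 + 3 + 10 + 5 + 10
= 53

53


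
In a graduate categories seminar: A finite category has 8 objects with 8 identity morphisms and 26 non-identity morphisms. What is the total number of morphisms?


Each object has an identity morphism, giving 8 identities.
Adding the 26 non-identity morphisms:
Total = 8 + 26 = 34

34


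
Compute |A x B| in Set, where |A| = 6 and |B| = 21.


In Set, the product A x B is the Cartesian product.
By the universal property, |A x B| = |A| * |B|.
|A x B| = 6 * 21 = 126

126


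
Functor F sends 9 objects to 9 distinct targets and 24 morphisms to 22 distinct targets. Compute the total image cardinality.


The image of F consists of distinct objects and distinct morphisms.
|Im(F)| on objects = 9
|Im(F)| on morphisms = 22
Total image cardinality = 9 + 22 = 31

31


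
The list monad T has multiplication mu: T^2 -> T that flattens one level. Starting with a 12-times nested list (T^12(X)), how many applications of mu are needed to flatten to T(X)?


Each application of mu: T^2 -> T removes one layer of nesting.
Starting at depth 12 (i.e., T^12(X)), we need to reach T(X).
Number of mu applications = 12 - 1 = 11

11


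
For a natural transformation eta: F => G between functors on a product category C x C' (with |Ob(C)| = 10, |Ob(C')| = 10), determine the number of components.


A natural transformation eta: F => G assigns one component morphism per
object of the domain category.
The domain is the product category C x C', so
|Ob(C x C')| = |Ob(C)| * |Ob(C')| = 10 * 10 = 100.
Therefore eta has 100 component morphisms.

100


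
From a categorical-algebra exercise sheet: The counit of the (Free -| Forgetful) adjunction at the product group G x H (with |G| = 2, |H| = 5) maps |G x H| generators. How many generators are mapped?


The counit epsilon_K: F(U(K)) -> K of the Free-Forgetful adjunction
maps |K| generators of F(U(K)) into K. For K = G x H (the product group),
|G x H| = |G| * |H|.
Total generators mapped = 2 * 5 = 10.

10


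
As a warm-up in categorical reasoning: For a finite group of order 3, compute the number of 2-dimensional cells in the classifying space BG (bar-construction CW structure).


In the bar-construction CW model of BG, the n-cells are indexed by
n-tuples [g_1|...|g_n] of non-identity elements of G (degenerate
simplices with some g_i = e do not contribute cells), so there are
(|G| - 1)^n n-cells.
For dim = 2 with |G| = 3:
cells = (3 - 1)^2 = 2^2 = 4

4


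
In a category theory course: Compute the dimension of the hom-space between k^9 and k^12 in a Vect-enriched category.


In Vect-enriched categories, Hom(k^n, k^m) is the space of m x n matrices.
dim(Hom(k^9, k^12)) = 12 * 9 = 108

108


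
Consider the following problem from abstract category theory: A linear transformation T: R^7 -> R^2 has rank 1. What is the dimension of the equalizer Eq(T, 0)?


The equalizer of f and the zero map is ker(f).
By the rank-nullity theorem: dim(ker(f)) = dim(domain) - rank(f).
dim(ker(f)) = 7 - 1 = 6

6


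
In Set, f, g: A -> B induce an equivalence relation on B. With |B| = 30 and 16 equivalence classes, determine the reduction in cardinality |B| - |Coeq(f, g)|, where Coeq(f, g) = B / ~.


The coequalizer Coeq(f, g) = B / ~ has one element per equivalence class.
|B| = 30, |Coeq(f, g)| = 16.
|B| - |Coeq(f, g)| = 30 - 16 = 14.

14


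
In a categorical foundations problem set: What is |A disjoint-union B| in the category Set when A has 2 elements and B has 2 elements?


In Set, the coproduct A + B is the disjoint union.
|A + B| = |A| + |B| = 2 + 2 = 4

4


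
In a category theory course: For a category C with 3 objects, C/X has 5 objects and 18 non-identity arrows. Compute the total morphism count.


In the slice category C/X, objects are morphisms to X.
Identity morphisms: 5 (one per object of C/X).
Non-identity morphisms: 18.
Total = 5 + 18 = 23

23


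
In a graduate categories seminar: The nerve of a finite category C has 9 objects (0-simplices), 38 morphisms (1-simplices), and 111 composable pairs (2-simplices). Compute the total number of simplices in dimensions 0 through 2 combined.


The 2-skeleton of the nerve N(C) consists of simplices in dimensions 0, 1, 2:
  |N(C)_0| = 9 (objects)
  |N(C)_1| = 38 (morphisms)
  |N(C)_2| = 111 (composable pairs)
Total = 9 + 38 + 111 = 158

158


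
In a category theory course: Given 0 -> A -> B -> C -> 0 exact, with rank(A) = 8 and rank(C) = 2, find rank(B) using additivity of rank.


For a short exact sequence 0 -> A -> B -> C -> 0,
rank is additive: rank(B) = rank(A) + rank(C).
rank(B) = 8 + 2 = 10

10


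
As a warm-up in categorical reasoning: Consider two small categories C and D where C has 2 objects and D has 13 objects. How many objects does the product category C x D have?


The product category C x D has objects that are pairs (c, d).
Number of pairs = |Ob(C)| * |Ob(D)| = 2 * 13 = 26

26


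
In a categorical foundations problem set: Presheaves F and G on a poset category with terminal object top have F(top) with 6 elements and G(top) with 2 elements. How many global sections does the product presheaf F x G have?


Global sections of a presheaf on a poset with terminal top satisfy
Gamma(H) ~ H(top). Presheaves admit pointwise products, so
(F x G)(top) = F(top) x G(top) (Cartesian product).
|Gamma(F x G)| = |F(top)| * |G(top)| = 6 * 2 = 12.

12


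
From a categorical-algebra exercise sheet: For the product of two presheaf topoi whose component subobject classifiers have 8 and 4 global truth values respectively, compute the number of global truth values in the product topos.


In a product of presheaf topoi E_1 x E_2, the subobject classifier
is Omega = Omega_1 x Omega_2 (componentwise), so
|Omega(top)| = |Omega_1(top_1)| * |Omega_2(top_2)|.
= 8 * 4 = 32.

32


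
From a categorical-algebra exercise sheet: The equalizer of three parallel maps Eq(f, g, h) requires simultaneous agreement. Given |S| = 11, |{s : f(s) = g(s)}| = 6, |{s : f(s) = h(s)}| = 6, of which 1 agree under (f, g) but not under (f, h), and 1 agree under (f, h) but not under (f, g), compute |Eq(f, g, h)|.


Eq(f, g, h) is the triple-agreement set: points in S where all three
maps take the same value. Using inclusion-exclusion on the pairwise data:
Pair (f, g) agrees on 6 points; pair (f, h) on 6 points.
Points agreeing under (f, g) but not (f, h) = 1; under (f, h) but not (f, g) = 1.
Triple-agreement = agreement-in-(f, g) minus points that agree under (f, g) but not (f, h):
|Eq(f, g, h)| = 6 - 1 = 5
(cross-check via (f, h): 6 - 1 = 5.)

5


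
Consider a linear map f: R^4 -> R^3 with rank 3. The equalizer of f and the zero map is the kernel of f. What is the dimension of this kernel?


The equalizer of f and the zero map is ker(f).
By the rank-nullity theorem: dim(ker(f)) = dim(domain) - rank(f).
dim(ker(f)) = 4 - 3 = 1

1


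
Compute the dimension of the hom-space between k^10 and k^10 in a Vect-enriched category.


In Vect-enriched categories, Hom(k^n, k^m) is the space of m x n matrices.
dim(Hom(k^10, k^10)) = 10 * 10 = 100

100


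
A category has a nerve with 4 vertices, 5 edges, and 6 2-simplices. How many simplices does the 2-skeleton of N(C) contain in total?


The 2-skeleton of the nerve N(C) consists of simplices in dimensions 0, 1, 2:
  |N(C)_0| = 4 (objects)
  |N(C)_1| = 5 (morphisms)
  |N(C)_2| = 6 (composable pairs)
Total = 4 + 5 + 6 = 15

15


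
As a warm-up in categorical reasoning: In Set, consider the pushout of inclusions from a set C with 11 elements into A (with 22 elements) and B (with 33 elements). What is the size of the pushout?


The pushout A +_C B identifies the images of C in A and B.
|A +_C B| = |A| + |B| - |C| (for injections).
= 22 + 33 - 11 = 44

44


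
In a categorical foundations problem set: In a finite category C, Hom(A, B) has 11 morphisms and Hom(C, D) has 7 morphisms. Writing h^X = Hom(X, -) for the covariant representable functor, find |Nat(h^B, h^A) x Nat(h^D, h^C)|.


By the Yoneda lemma, Nat(h^B, h^A) is isomorphic to Hom(A, B),
so |Nat(h^B, h^A)| = |Hom(A, B)| and |Nat(h^D, h^C)| = |Hom(C, D)|.
|Hom(A, B)| = 11, |Hom(C, D)| = 7.
|Nat(h^B, h^A) x Nat(h^D, h^C)| = 11 * 7 = 77

77


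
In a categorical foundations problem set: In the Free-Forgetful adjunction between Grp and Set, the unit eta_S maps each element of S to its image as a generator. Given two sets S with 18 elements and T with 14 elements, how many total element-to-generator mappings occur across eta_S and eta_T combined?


The unit eta_X: X -> U(F(X)) of the Free-Forgetful adjunction
maps each element of X to a generator of F(X). For X = S + T (disjoint
union in Set), |S + T| = |S| + |T|.
Total mappings = 18 + 14 = 32.

32


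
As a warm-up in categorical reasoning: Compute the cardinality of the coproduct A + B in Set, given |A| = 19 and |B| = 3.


In Set, the coproduct A + B is the disjoint union.
|A + B| = |A| + |B| = 19 + 3 = 22

22


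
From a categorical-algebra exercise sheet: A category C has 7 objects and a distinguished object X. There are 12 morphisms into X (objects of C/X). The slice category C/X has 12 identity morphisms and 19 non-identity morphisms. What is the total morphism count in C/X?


In the slice category C/X, objects are morphisms to X.
Identity morphisms: 12 (one per object of C/X).
Non-identity morphisms: 19.
Total = 12 + 19 = 31

31


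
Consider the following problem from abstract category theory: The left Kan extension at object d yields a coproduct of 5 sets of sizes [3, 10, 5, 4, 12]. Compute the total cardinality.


Pointwise, the left Kan extension (Lan_F H)(d) is the colimit, indexed
by the comma category (F downarrow d), of H composed with the
projection (F downarrow d) -> C. Here that colimit is given
as a coproduct (disjoint union) of sets, so its cardinality is the
sum of the sizes of the summands.
Coproduct of sets with sizes: 3 + 10 + 5 + 4 + 12
= 34

34


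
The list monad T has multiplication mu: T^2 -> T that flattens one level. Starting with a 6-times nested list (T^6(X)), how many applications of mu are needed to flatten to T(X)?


Each application of mu: T^2 -> T removes one layer of nesting.
Starting at depth 6 (i.e., T^6(X)), we need to reach T(X).
Number of mu applications = 6 - 1 = 5

5


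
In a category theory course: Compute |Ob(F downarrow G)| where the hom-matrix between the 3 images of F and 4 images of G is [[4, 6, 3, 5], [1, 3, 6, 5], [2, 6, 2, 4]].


Objects of (F downarrow G) are triples (a, b, h: F(a)->G(b)).
The count equals the sum of all entries in the hom-matrix.
sum(row 0) = 18
sum(row 1) = 15
sum(row 2) = 14
Grand total = 47

47


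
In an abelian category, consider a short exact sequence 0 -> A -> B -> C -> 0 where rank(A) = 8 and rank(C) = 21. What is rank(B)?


For a short exact sequence 0 -> A -> B -> C -> 0,
rank is additive: rank(B) = rank(A) + rank(C).
rank(B) = 8 + 21 = 29

29


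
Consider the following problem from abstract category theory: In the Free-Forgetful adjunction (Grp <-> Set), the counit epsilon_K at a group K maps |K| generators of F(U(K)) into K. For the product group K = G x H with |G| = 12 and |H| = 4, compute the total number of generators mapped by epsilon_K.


The counit epsilon_K: F(U(K)) -> K of the Free-Forgetful adjunction
maps |K| generators of F(U(K)) into K. For K = G x H (the product group),
|G x H| = |G| * |H|.
Total generators mapped = 12 * 4 = 48.

48


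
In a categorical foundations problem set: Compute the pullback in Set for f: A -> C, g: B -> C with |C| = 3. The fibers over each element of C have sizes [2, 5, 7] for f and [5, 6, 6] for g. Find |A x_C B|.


The pullback A x_C B consists of pairs (a, b) with f(a) = g(b).
For each element c in C, the fiber product has |f^-1(c)| * |g^-1(c)| elements.
Summing over C: 2 * 5 + 5 * 6 + 7 * 6
= 10 + 30 + 42 = 82

82


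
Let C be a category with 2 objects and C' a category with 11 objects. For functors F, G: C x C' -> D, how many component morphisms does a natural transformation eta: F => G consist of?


A natural transformation eta: F => G assigns one component morphism per
object of the domain category.
The domain is the product category C x C', so
|Ob(C x C')| = |Ob(C)| * |Ob(C')| = 2 * 11 = 22.
Therefore eta has 22 component morphisms.

22


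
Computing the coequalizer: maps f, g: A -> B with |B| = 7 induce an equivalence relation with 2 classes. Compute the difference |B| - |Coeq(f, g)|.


The coequalizer Coeq(f, g) = B / ~ has one element per equivalence class.
|B| = 7, |Coeq(f, g)| = 2.
|B| - |Coeq(f, g)| = 7 - 2 = 5.

5


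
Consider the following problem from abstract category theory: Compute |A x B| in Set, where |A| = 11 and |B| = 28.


In Set, the product A x B is the Cartesian product.
By the universal property, |A x B| = |A| * |B|.
|A x B| = 11 * 28 = 308

308


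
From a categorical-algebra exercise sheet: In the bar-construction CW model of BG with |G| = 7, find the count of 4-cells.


In the bar-construction CW model of BG, the n-cells are indexed by
n-tuples [g_1|...|g_n] of non-identity elements of G (degenerate
simplices with some g_i = e do not contribute cells), so there are
(|G| - 1)^n n-cells.
For dim = 4 with |G| = 7:
cells = (7 - 1)^4 = 6^4 = 1296

1296


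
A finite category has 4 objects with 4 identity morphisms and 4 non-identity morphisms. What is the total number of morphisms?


Each object has an identity morphism, giving 4 identities.
Adding the 4 non-identity morphisms:
Total = 4 + 4 = 8

8


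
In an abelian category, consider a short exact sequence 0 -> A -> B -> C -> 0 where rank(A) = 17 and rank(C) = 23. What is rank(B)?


For a short exact sequence 0 -> A -> B -> C -> 0,
rank is additive: rank(B) = rank(A) + rank(C).
rank(B) = 17 + 23 = 40

40


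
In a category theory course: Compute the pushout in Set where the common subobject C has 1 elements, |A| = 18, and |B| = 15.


The pushout A +_C B identifies the images of C in A and B.
|A +_C B| = |A| + |B| - |C| (for injections).
= 18 + 15 - 1 = 32

32


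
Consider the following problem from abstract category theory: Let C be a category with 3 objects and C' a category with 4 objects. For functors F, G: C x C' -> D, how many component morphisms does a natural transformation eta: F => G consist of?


A natural transformation eta: F => G assigns one component morphism per
object of the domain category.
The domain is the product category C x C', so
|Ob(C x C')| = |Ob(C)| * |Ob(C')| = 3 * 4 = 12.
Therefore eta has 12 component morphisms.

12


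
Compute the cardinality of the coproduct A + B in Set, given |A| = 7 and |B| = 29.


In Set, the coproduct A + B is the disjoint union.
|A + B| = |A| + |B| = 7 + 29 = 36

36


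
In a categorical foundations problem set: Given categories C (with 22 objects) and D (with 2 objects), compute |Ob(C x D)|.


The product category C x D has objects that are pairs (c, d).
Number of pairs = |Ob(C)| * |Ob(D)| = 22 * 2 = 44

44


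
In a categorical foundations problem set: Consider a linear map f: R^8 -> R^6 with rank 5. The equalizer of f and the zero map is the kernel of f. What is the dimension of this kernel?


The equalizer of f and the zero map is ker(f).
By the rank-nullity theorem: dim(ker(f)) = dim(domain) - rank(f).
dim(ker(f)) = 8 - 5 = 3

3


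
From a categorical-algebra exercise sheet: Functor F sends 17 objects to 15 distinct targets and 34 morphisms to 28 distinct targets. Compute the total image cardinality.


The image of F consists of distinct objects and distinct morphisms.
|Im(F)| on objects = 15
|Im(F)| on morphisms = 28
Total image cardinality = 15 + 28 = 43

43


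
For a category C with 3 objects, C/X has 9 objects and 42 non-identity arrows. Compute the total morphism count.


In the slice category C/X, objects are morphisms to X.
Identity morphisms: 9 (one per object of C/X).
Non-identity morphisms: 42.
Total = 9 + 42 = 51

51


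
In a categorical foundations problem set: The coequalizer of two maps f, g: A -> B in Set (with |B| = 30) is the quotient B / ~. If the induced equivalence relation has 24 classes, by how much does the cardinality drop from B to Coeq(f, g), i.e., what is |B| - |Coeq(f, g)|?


The coequalizer Coeq(f, g) = B / ~ has one element per equivalence class.
|B| = 30, |Coeq(f, g)| = 24.
|B| - |Coeq(f, g)| = 30 - 24 = 6.

6


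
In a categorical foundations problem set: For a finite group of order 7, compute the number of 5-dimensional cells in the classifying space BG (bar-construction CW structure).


In the bar-construction CW model of BG, the n-cells are indexed by
n-tuples [g_1|...|g_n] of non-identity elements of G (degenerate
simplices with some g_i = e do not contribute cells), so there are
(|G| - 1)^n n-cells.
For dim = 5 with |G| = 7:
cells = (7 - 1)^5 = 6^5 = 7776

7776


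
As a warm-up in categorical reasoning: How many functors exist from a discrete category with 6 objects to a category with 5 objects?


A functor from a discrete category C to D is determined by
where each object maps. Each of the 6 objects of C can map
to any of the 5 objects of D independently.
Number of functors = 5^6 = 15625

15625


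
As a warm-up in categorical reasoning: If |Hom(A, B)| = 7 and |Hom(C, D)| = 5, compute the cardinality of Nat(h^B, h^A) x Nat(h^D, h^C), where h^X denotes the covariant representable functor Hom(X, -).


By the Yoneda lemma, Nat(h^B, h^A) is isomorphic to Hom(A, B),
so |Nat(h^B, h^A)| = |Hom(A, B)| and |Nat(h^D, h^C)| = |Hom(C, D)|.
|Hom(A, B)| = 7, |Hom(C, D)| = 5.
|Nat(h^B, h^A) x Nat(h^D, h^C)| = 7 * 5 = 35

35


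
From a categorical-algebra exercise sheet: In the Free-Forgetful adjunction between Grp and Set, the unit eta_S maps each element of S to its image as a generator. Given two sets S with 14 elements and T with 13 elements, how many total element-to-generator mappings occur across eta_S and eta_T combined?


The unit eta_X: X -> U(F(X)) of the Free-Forgetful adjunction
maps each element of X to a generator of F(X). For X = S + T (disjoint
union in Set), |S + T| = |S| + |T|.
Total mappings = 14 + 13 = 27.

27


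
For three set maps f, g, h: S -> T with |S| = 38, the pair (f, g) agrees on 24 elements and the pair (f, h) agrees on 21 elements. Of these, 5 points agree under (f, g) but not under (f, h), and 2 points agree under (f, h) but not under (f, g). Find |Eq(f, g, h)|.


Eq(f, g, h) is the triple-agreement set: points in S where all three
maps take the same value. Using inclusion-exclusion on the pairwise data:
Pair (f, g) agrees on 24 points; pair (f, h) on 21 points.
Points agreeing under (f, g) but not (f, h) = 5; under (f, h) but not (f, g) = 2.
Triple-agreement = agreement-in-(f, g) minus points that agree under (f, g) but not (f, h):
|Eq(f, g, h)| = 24 - 5 = 19
(cross-check via (f, h): 21 - 2 = 19.)

19


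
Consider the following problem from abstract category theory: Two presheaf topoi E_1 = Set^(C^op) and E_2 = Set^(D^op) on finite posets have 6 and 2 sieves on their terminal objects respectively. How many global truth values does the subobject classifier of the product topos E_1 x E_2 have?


In a product of presheaf topoi E_1 x E_2, the subobject classifier
is Omega = Omega_1 x Omega_2 (componentwise), so
|Omega(top)| = |Omega_1(top_1)| * |Omega_2(top_2)|.
= 6 * 2 = 12.

12


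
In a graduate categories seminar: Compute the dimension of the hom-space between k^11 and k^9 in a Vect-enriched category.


In Vect-enriched categories, Hom(k^n, k^m) is the space of m x n matrices.
dim(Hom(k^11, k^9)) = 9 * 11 = 99

99


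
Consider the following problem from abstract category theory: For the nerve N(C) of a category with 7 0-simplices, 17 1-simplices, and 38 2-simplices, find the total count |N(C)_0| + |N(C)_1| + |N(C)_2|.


The 2-skeleton of the nerve N(C) consists of simplices in dimensions 0, 1, 2:
  |N(C)_0| = 7 (objects)
  |N(C)_1| = 17 (morphisms)
  |N(C)_2| = 38 (composable pairs)
Total = 7 + 17 + 38 = 62

62


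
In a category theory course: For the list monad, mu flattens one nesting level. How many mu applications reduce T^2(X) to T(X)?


Each application of mu: T^2 -> T removes one layer of nesting.
Starting at depth 2 (i.e., T^2(X)), we need to reach T(X).
Number of mu applications = 2 - 1 = 1

1


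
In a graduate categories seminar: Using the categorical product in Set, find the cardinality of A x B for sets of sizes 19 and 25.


In Set, the product A x B is the Cartesian product.
By the universal property, |A x B| = |A| * |B|.
|A x B| = 19 * 25 = 475

475


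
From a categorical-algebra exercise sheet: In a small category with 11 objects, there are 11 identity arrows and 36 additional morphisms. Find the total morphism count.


Each object has an identity morphism, giving 11 identities.
Adding the 36 non-identity morphisms:
Total = 11 + 36 = 47

47


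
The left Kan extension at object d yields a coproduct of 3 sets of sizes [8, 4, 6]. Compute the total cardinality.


Pointwise, the left Kan extension (Lan_F H)(d) is the colimit, indexed
by the comma category (F downarrow d), of H composed with the
projection (F downarrow d) -> C. Here that colimit is given
as a coproduct (disjoint union) of sets, so its cardinality is the
sum of the sizes of the summands.
Coproduct of sets with sizes: 8 + 4 + 6
= 18

18


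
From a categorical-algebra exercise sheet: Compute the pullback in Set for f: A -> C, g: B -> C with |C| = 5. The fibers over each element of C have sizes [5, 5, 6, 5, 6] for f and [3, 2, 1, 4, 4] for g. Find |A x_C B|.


The pullback A x_C B consists of pairs (a, b) with f(a) = g(b).
For each element c in C, the fiber product has |f^-1(c)| * |g^-1(c)| elements.
Summing over C: 5 * 3 + 5 * 2 + 6 * 1 + 5 * 4 + 6 * 4
= 15 + 10 + 6 + 20 + 24 = 75

75


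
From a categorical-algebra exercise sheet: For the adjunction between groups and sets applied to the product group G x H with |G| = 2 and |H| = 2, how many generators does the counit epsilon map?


The counit epsilon_K: F(U(K)) -> K of the Free-Forgetful adjunction
maps |K| generators of F(U(K)) into K. For K = G x H (the product group),
|G x H| = |G| * |H|.
Total generators mapped = 2 * 2 = 4.

4


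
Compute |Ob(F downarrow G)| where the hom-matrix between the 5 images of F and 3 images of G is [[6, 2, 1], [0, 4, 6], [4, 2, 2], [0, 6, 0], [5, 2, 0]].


Objects of (F downarrow G) are triples (a, b, h: F(a)->G(b)).
The count equals the sum of all entries in the hom-matrix.
sum(row 0) = 9
sum(row 1) = 10
sum(row 2) = 8
sum(row 3) = 6
sum(row 4) = 7
Grand total = 40

40


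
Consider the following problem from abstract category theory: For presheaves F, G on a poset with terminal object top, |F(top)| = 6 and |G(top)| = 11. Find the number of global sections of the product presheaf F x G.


Global sections of a presheaf on a poset with terminal top satisfy
Gamma(H) ~ H(top). Presheaves admit pointwise products, so
(F x G)(top) = F(top) x G(top) (Cartesian product).
|Gamma(F x G)| = |F(top)| * |G(top)| = 6 * 11 = 66.

66


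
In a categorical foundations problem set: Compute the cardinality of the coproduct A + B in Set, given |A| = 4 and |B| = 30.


In Set, the coproduct A + B is the disjoint union.
|A + B| = |A| + |B| = 4 + 30 = 34

34


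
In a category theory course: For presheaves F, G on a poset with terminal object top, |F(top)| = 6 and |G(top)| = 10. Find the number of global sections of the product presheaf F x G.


Global sections of a presheaf on a poset with terminal top satisfy
Gamma(H) ~ H(top). Presheaves admit pointwise products, so
(F x G)(top) = F(top) x G(top) (Cartesian product).
|Gamma(F x G)| = |F(top)| * |G(top)| = 6 * 10 = 60.

60


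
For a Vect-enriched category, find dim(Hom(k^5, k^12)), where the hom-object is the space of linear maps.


In Vect-enriched categories, Hom(k^n, k^m) is the space of m x n matrices.
dim(Hom(k^5, k^12)) = 12 * 5 = 60

60


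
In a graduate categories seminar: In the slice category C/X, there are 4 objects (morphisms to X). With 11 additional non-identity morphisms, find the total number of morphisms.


In the slice category C/X, objects are morphisms to X.
Identity morphisms: 4 (one per object of C/X).
Non-identity morphisms: 11.
Total = 4 + 11 = 15

15


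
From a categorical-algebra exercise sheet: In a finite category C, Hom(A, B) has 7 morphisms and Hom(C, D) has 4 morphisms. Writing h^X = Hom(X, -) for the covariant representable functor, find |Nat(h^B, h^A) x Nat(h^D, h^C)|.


By the Yoneda lemma, Nat(h^B, h^A) is isomorphic to Hom(A, B),
so |Nat(h^B, h^A)| = |Hom(A, B)| and |Nat(h^D, h^C)| = |Hom(C, D)|.
|Hom(A, B)| = 7, |Hom(C, D)| = 4.
|Nat(h^B, h^A) x Nat(h^D, h^C)| = 7 * 4 = 28

28


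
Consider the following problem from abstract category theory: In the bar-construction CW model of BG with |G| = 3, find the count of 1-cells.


In the bar-construction CW model of BG, the n-cells are indexed by
n-tuples [g_1|...|g_n] of non-identity elements of G (degenerate
simplices with some g_i = e do not contribute cells), so there are
(|G| - 1)^n n-cells.
For dim = 1 with |G| = 3:
cells = (3 - 1)^1 = 2^1 = 2

2


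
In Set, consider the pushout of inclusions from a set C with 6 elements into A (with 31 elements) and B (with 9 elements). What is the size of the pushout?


The pushout A +_C B identifies the images of C in A and B.
|A +_C B| = |A| + |B| - |C| (for injections).
= 31 + 9 - 6 = 34

34


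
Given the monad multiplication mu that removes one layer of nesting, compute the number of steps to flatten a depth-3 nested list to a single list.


Each application of mu: T^2 -> T removes one layer of nesting.
Starting at depth 3 (i.e., T^3(X)), we need to reach T(X).
Number of mu applications = 3 - 1 = 2

2


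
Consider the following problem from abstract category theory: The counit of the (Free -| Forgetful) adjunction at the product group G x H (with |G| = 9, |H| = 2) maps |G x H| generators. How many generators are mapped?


The counit epsilon_K: F(U(K)) -> K of the Free-Forgetful adjunction
maps |K| generators of F(U(K)) into K. For K = G x H (the product group),
|G x H| = |G| * |H|.
Total generators mapped = 9 * 2 = 18.

18


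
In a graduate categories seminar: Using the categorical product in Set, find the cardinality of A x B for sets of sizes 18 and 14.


In Set, the product A x B is the Cartesian product.
By the universal property, |A x B| = |A| * |B|.
|A x B| = 18 * 14 = 252

252


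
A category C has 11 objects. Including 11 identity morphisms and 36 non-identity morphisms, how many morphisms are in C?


Each object has an identity morphism, giving 11 identities.
Adding the 36 non-identity morphisms:
Total = 11 + 36 = 47

47


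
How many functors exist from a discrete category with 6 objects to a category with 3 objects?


A functor from a discrete category C to D is determined by
where each object maps. Each of the 6 objects of C can map
to any of the 3 objects of D independently.
Number of functors = 3^6 = 729

729


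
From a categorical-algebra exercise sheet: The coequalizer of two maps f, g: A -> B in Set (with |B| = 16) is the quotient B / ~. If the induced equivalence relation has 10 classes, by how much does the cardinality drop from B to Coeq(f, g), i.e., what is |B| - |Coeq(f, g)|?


The coequalizer Coeq(f, g) = B / ~ has one element per equivalence class.
|B| = 16, |Coeq(f, g)| = 10.
|B| - |Coeq(f, g)| = 16 - 10 = 6.

6


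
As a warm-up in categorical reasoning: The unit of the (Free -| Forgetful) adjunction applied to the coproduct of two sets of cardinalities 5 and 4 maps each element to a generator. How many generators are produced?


The unit eta_X: X -> U(F(X)) of the Free-Forgetful adjunction
maps each element of X to a generator of F(X). For X = S + T (disjoint
union in Set), |S + T| = |S| + |T|.
Total mappings = 5 + 4 = 9.

9


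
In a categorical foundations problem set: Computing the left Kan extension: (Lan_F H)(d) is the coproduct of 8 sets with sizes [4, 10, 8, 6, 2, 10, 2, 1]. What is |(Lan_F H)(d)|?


Pointwise, the left Kan extension (Lan_F H)(d) is the colimit, indexed
by the comma category (F downarrow d), of H composed with the
projection (F downarrow d) -> C. Here that colimit is given
as a coproduct (disjoint union) of sets, so its cardinality is the
sum of the sizes of the summands.
Coproduct of sets with sizes: 4 + 10 + 8 + 6 + 2 + 10 + 2 + 1
= 43

43


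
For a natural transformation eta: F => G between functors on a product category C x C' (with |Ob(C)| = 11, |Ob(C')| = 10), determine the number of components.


A natural transformation eta: F => G assigns one component morphism per
object of the domain category.
The domain is the product category C x C', so
|Ob(C x C')| = |Ob(C)| * |Ob(C')| = 11 * 10 = 110.
Therefore eta has 110 component morphisms.

110
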